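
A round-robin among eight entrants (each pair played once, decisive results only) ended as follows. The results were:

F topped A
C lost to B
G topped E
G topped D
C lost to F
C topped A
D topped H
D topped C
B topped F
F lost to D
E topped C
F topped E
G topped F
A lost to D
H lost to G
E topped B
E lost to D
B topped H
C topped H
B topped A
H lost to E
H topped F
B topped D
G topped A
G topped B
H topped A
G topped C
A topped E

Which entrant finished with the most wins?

Win totals: A 1, B 5, C 2, D 5, E 3, F 3, G 7, H 2.
G leads with 7 wins (next highest: 5).

G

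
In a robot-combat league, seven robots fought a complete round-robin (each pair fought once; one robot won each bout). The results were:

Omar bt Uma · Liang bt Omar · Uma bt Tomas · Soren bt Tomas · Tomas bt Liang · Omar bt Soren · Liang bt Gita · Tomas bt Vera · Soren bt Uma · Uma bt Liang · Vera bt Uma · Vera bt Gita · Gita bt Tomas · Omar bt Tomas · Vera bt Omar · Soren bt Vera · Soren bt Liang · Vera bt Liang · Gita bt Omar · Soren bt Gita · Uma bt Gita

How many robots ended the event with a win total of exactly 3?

2

Win totals: Omar 3, Tomas 2, Liang 2, Vera 4, Soren 5, Gita 2, Uma 3.
Exactly 3: Omar, Uma — 2 robots.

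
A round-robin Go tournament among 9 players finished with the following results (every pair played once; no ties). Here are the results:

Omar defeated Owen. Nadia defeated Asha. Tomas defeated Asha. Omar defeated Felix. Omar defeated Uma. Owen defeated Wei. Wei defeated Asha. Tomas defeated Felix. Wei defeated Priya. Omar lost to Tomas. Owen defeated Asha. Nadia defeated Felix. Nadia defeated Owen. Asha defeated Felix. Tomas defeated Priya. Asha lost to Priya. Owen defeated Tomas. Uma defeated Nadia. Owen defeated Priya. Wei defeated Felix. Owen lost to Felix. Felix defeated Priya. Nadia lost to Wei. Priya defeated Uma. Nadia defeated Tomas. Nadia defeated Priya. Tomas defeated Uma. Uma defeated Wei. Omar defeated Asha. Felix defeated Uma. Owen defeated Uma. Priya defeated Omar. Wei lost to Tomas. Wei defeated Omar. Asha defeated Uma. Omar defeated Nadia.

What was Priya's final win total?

3

Priya's results: beat Asha, Omar, Uma; lost to Felix, Tomas, Owen, Wei, Nadia.
That is 3 wins.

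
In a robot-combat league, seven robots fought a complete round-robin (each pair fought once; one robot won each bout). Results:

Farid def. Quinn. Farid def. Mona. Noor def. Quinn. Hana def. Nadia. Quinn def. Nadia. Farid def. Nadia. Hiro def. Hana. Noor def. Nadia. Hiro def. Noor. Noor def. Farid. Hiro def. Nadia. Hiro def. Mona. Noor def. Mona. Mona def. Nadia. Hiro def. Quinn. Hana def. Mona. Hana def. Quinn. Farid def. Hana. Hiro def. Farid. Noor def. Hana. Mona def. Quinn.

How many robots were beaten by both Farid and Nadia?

Farid beat: Mona, Nadia, Quinn, Hana.
Nadia beat: no one.
No one was beaten by both.

0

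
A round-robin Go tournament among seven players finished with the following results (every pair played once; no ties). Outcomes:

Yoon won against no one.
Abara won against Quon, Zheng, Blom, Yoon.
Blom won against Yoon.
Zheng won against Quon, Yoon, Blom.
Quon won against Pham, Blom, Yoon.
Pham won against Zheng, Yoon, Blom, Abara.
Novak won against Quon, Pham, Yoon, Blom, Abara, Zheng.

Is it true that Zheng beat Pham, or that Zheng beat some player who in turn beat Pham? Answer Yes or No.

Zheng did not beat Pham directly.
Zheng beat Quon, Yoon, Blom. Of those, Quon beat Pham.

Yes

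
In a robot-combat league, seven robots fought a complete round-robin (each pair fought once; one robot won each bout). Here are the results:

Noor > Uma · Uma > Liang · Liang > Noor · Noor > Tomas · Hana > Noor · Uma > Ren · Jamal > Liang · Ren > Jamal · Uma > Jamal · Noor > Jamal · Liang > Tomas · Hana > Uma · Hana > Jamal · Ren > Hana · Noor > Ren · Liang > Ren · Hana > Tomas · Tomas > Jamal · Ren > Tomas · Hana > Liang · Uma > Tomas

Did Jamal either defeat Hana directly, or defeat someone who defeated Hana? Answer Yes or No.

No

Jamal did not beat Hana directly.
Jamal beat Liang, but each of them lost to Hana. No two-step path.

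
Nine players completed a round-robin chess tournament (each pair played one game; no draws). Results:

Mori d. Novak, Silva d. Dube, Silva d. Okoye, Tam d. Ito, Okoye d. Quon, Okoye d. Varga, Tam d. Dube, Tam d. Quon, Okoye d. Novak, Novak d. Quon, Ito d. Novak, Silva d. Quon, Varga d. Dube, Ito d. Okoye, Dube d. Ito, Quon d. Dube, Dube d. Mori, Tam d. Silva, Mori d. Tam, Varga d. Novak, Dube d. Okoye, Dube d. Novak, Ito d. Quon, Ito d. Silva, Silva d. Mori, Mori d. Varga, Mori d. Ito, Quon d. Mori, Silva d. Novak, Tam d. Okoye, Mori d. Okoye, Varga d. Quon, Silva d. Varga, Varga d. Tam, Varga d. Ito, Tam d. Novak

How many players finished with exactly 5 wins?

Win totals: Varga 5, Okoye 3, Mori 5, Tam 6, Quon 2, Dube 4, Novak 1, Ito 4, Silva 6.
Exactly 5: Varga, Mori — 2 players.

2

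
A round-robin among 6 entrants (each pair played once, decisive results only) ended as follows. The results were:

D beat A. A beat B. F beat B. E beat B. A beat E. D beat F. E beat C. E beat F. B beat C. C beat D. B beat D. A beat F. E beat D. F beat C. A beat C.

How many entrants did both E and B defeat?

2

E beat: B, C, D, F.
B beat: C, D.
Both beat: C, D — 2.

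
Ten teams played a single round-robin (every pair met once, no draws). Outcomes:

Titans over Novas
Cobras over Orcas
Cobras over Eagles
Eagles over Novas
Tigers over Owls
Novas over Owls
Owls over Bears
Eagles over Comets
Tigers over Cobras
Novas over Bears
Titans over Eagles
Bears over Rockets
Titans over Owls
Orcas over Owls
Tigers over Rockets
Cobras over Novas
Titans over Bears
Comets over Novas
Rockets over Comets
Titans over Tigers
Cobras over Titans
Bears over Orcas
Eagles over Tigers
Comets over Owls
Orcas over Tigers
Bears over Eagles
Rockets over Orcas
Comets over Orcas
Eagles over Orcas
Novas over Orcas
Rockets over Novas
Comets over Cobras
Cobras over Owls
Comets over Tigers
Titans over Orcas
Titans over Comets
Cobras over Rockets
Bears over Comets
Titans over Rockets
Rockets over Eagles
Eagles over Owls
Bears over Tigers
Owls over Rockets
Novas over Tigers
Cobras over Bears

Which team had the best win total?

Titans

Win totals: Owls 2, Tigers 3, Rockets 4, Comets 5, Orcas 2, Novas 4, Eagles 5, Bears 5, Cobras 7, Titans 8.
Titans leads with 8 wins (next highest: 7).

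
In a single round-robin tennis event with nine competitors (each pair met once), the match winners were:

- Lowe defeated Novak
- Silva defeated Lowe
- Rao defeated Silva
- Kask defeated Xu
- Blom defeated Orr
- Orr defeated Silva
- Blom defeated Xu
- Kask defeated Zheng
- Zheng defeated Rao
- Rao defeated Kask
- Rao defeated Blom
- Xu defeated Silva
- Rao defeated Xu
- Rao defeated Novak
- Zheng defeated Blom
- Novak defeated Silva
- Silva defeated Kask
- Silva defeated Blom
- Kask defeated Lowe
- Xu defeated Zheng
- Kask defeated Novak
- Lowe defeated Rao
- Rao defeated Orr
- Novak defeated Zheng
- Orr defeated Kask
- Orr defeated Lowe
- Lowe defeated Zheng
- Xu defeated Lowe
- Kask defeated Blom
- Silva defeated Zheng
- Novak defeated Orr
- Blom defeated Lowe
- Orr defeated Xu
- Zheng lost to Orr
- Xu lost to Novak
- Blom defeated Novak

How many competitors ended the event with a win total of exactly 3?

2

Win totals: Xu 3, Silva 4, Rao 6, Zheng 2, Kask 5, Novak 4, Blom 4, Lowe 3, Orr 5.
Exactly 3: Xu, Lowe — 2 competitors.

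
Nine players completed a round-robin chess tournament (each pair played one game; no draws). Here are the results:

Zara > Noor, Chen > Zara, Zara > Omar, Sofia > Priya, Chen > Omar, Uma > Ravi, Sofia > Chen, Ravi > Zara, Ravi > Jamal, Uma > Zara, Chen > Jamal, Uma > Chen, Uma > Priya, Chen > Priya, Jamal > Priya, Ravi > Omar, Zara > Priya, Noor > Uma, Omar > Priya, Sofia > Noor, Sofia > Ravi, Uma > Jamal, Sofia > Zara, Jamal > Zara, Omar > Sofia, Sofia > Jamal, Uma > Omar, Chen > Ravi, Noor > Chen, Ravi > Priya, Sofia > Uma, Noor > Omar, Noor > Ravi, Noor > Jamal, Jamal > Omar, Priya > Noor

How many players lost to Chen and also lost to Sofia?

Chen beat: Ravi, Priya, Jamal, Omar, Zara.
Sofia beat: Uma, Ravi, Noor, Priya, Chen, Jamal, Zara.
Both beat: Ravi, Priya, Jamal, Zara — 4.

4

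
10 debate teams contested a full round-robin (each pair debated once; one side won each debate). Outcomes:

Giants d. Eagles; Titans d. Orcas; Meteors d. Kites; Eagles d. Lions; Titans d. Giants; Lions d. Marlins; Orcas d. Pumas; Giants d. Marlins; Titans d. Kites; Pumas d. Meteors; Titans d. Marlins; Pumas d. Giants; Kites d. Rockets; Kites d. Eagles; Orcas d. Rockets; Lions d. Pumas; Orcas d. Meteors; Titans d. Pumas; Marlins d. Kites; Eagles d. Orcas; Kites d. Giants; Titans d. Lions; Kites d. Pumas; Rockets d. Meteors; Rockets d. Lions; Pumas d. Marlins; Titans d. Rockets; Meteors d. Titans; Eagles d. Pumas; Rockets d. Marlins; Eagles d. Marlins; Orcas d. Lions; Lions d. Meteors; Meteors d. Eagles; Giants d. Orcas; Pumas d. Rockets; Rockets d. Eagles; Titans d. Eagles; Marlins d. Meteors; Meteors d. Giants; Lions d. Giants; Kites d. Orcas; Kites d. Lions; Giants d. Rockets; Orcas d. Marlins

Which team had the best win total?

Win totals: Kites 6, Pumas 4, Orcas 5, Meteors 4, Marlins 2, Eagles 4, Rockets 4, Titans 8, Lions 4, Giants 4.
Titans leads with 8 wins (next highest: 6).

Titans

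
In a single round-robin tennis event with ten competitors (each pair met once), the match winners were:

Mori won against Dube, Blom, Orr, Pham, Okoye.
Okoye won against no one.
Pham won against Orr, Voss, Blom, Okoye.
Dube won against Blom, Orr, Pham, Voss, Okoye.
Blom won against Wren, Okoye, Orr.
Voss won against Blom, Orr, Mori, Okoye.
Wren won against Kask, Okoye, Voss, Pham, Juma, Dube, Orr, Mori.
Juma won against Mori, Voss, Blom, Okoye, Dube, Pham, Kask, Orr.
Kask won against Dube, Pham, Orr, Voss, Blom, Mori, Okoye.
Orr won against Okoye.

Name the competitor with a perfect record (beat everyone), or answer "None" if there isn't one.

Highest win total is Wren with 8 (out of 9 possible).
Wren lost to Blom, so no competitor went undefeated.

None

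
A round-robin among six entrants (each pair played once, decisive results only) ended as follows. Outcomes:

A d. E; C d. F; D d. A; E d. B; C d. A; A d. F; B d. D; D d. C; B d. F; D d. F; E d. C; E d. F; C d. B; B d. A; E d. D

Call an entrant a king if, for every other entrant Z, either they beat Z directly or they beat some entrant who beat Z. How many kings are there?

5

A reaches everyone (king).
B reaches everyone (king).
C reaches everyone (king).
D reaches everyone (king).
E reaches everyone (king).
F cannot reach A, B, C, D, E in two steps.
Kings: A, B, C, D, E — 5.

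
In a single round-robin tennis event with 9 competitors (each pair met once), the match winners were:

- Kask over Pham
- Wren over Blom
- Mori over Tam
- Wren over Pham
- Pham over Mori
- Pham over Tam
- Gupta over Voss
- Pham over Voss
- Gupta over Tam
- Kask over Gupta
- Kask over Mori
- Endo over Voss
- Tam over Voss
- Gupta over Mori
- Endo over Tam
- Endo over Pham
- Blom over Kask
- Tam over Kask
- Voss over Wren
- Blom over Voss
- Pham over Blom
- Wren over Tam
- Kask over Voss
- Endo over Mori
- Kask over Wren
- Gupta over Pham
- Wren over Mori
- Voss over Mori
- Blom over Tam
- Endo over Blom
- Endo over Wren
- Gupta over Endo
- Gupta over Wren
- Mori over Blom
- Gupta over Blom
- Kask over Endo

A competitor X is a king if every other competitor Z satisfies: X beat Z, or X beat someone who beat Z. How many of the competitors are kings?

3

Pham cannot reach Endo, Gupta in two steps.
Tam cannot reach Blom in two steps.
Endo cannot reach Gupta in two steps.
Mori cannot reach Pham, Endo, Wren, Gupta in two steps.
Kask reaches everyone (king).
Wren cannot reach Endo, Gupta in two steps.
Voss cannot reach Endo, Kask, Gupta in two steps.
Gupta reaches everyone (king).
Blom reaches everyone (king).
Kings: Kask, Gupta, Blom — 3.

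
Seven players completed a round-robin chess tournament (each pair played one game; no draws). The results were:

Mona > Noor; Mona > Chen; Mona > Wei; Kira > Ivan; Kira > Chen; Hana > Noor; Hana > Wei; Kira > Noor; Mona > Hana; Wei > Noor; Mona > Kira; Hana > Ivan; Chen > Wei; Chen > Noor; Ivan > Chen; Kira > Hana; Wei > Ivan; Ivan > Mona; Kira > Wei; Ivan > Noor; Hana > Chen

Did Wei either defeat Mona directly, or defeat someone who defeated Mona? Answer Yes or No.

Yes

Wei did not beat Mona directly.
Wei beat Ivan, Noor. Of those, Ivan beat Mona.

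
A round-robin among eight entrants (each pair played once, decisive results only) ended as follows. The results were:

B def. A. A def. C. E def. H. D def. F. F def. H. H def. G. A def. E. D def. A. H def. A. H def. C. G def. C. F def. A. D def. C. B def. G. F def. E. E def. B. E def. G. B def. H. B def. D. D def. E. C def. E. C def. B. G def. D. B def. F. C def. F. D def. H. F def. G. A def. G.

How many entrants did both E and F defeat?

2

E beat: B, G, H.
F beat: A, E, G, H.
Both beat: G, H — 2.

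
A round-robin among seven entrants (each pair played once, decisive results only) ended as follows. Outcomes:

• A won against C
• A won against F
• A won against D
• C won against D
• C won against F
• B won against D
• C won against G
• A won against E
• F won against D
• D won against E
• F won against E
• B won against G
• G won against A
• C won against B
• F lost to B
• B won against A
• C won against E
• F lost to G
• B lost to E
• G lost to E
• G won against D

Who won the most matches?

C

Win totals: A 4, B 4, C 5, D 1, E 2, F 2, G 3.
C leads with 5 wins (next highest: 4).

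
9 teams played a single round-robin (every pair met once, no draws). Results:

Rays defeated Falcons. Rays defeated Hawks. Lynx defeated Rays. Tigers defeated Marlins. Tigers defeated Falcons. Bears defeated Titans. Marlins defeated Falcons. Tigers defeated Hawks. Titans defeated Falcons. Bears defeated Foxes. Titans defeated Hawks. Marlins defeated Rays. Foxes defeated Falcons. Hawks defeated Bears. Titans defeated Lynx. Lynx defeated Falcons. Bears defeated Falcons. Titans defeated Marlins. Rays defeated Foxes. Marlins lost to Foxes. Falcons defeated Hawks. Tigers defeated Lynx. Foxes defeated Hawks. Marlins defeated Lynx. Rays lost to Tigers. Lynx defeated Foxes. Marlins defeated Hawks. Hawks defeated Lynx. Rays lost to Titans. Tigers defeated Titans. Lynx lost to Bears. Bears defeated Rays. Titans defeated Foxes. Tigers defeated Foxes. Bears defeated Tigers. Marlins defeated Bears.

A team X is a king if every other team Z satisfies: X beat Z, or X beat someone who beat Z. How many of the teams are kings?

3

Hawks cannot reach Marlins in two steps.
Lynx cannot reach Bears, Titans, Tigers in two steps.
Bears reaches everyone (king).
Falcons cannot reach Foxes, Titans, Rays, Tigers, Marlins in two steps.
Foxes cannot reach Titans, Tigers in two steps.
Titans cannot reach Tigers in two steps.
Rays cannot reach Titans, Tigers in two steps.
Tigers reaches everyone (king).
Marlins reaches everyone (king).
Kings: Bears, Tigers, Marlins — 3.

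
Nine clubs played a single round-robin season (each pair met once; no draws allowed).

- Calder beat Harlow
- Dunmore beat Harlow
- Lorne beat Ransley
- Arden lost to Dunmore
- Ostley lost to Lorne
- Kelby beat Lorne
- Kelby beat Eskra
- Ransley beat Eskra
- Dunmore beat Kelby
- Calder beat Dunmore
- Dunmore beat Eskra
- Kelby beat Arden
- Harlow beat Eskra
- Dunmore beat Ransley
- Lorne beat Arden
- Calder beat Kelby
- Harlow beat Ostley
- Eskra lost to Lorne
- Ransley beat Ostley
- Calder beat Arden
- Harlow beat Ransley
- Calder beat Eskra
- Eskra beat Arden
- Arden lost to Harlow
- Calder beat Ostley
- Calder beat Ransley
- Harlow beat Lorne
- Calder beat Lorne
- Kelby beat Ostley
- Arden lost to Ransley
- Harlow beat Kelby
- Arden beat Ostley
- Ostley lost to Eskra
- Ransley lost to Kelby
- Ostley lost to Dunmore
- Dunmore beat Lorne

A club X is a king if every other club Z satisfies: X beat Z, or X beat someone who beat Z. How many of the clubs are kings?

1

Harlow cannot reach Calder, Dunmore in two steps.
Eskra cannot reach Harlow, Kelby, Ransley, Calder, Dunmore, Lorne in two steps.
Kelby cannot reach Harlow, Calder, Dunmore in two steps.
Arden cannot reach Harlow, Eskra, Kelby, Ransley, Calder, Dunmore, Lorne in two steps.
Ransley cannot reach Harlow, Kelby, Calder, Dunmore, Lorne in two steps.
Calder reaches everyone (king).
Dunmore cannot reach Calder in two steps.
Lorne cannot reach Harlow, Kelby, Calder, Dunmore in two steps.
Ostley cannot reach Harlow, Eskra, Kelby, Arden, Ransley, Calder, Dunmore, Lorne in two steps.
Kings: Calder — 1.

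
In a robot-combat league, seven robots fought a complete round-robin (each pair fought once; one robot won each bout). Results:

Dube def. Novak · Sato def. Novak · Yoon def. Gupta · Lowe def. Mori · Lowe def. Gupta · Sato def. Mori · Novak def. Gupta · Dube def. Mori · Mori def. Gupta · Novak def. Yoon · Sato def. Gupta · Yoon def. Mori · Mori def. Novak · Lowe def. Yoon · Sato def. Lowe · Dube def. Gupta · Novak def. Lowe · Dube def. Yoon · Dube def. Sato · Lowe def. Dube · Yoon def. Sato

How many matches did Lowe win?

Lowe's results: beat Gupta, Dube, Yoon, Mori; lost to Novak, Sato.
That is 4 wins.

4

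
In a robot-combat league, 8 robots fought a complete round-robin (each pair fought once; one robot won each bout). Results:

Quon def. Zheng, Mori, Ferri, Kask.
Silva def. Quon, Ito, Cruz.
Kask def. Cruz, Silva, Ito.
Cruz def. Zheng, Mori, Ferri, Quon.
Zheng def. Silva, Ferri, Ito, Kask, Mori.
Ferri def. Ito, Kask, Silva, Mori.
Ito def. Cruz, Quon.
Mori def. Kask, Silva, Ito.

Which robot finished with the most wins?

Zheng

Win totals: Quon 4, Ito 2, Kask 3, Silva 3, Cruz 4, Ferri 4, Zheng 5, Mori 3.
Zheng leads with 5 wins (next highest: 4).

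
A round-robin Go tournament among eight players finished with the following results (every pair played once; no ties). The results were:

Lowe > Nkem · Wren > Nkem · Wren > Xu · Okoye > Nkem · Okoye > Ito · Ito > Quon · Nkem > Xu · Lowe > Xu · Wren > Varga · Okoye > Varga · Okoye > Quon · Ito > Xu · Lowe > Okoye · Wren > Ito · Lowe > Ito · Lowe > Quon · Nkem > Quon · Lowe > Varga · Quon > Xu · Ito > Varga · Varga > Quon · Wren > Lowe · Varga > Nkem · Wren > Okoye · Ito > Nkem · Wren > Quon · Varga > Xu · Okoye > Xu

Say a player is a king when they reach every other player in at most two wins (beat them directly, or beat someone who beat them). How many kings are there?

Varga cannot reach Ito, Wren, Lowe, Okoye in two steps.
Ito cannot reach Wren, Lowe, Okoye in two steps.
Wren reaches everyone (king).
Lowe cannot reach Wren in two steps.
Quon cannot reach Varga, Ito, Wren, Lowe, Okoye, Nkem in two steps.
Okoye cannot reach Wren, Lowe in two steps.
Nkem cannot reach Varga, Ito, Wren, Lowe, Okoye in two steps.
Xu cannot reach Varga, Ito, Wren, Lowe, Quon, Okoye, Nkem in two steps.
Kings: Wren — 1.

1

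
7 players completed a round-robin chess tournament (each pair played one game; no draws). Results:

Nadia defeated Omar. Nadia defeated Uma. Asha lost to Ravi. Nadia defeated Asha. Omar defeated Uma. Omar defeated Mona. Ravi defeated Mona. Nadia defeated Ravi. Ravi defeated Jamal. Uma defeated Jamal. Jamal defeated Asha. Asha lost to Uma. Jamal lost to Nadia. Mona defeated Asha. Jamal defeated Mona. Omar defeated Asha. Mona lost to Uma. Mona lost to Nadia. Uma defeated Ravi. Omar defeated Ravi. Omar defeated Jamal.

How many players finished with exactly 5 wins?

1

Win totals: Nadia 6, Jamal 2, Mona 1, Uma 4, Asha 0, Ravi 3, Omar 5.
Exactly 5: Omar — 1 player.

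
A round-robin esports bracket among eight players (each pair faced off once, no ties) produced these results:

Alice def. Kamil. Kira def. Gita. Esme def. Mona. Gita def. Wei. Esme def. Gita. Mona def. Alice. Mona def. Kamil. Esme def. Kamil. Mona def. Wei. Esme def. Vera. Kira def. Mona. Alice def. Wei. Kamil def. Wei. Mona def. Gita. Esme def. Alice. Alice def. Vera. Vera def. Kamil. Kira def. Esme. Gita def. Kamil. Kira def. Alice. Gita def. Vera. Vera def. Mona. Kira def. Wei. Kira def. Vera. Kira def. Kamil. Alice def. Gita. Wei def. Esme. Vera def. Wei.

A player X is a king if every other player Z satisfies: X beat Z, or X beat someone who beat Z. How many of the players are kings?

1

Alice cannot reach Kira in two steps.
Mona cannot reach Kira in two steps.
Vera cannot reach Kira in two steps.
Esme cannot reach Kira in two steps.
Wei cannot reach Kira in two steps.
Kamil cannot reach Alice, Mona, Vera, Gita, Kira in two steps.
Gita cannot reach Alice, Kira in two steps.
Kira reaches everyone (king).
Kings: Kira — 1.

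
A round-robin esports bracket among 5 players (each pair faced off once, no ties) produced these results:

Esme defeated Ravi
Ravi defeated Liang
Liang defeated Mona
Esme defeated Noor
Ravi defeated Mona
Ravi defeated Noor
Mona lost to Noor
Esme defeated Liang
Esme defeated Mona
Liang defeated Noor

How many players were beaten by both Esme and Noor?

1

Esme beat: Ravi, Liang, Mona, Noor.
Noor beat: Mona.
Both beat: Mona — 1.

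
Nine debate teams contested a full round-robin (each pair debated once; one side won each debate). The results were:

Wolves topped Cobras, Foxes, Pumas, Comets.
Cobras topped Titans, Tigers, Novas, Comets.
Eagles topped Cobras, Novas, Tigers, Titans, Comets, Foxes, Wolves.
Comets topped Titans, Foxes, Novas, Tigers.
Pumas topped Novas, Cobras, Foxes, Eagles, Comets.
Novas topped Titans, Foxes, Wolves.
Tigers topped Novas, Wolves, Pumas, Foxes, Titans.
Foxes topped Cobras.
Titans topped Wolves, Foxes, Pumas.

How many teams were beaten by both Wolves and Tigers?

Wolves beat: Comets, Cobras, Foxes, Pumas.
Tigers beat: Foxes, Wolves, Novas, Pumas, Titans.
Both beat: Foxes, Pumas — 2.

2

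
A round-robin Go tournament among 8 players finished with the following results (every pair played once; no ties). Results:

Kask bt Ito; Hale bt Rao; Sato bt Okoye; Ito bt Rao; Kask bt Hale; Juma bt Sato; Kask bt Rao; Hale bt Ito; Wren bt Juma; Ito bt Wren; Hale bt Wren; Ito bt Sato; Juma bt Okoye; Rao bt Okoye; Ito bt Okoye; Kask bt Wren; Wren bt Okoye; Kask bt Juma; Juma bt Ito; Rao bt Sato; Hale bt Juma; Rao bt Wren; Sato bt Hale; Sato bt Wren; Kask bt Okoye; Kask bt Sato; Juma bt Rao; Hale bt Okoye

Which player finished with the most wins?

Kask

Win totals: Hale 5, Sato 3, Juma 4, Okoye 0, Wren 2, Rao 3, Kask 7, Ito 4.
Kask leads with 7 wins (next highest: 5).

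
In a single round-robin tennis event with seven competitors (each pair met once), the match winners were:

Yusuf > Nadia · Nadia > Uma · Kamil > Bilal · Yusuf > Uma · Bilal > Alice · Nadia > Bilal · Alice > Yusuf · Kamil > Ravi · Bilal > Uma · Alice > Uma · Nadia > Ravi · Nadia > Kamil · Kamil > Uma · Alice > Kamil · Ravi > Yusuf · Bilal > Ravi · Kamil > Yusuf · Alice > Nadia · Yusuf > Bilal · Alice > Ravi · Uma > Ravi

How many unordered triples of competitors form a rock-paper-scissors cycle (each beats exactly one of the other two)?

Win totals: Ravi 1, Yusuf 3, Alice 5, Nadia 4, Kamil 4, Bilal 3, Uma 1.
A competitor with w wins dominates both others in C(w,2) triples; summing gives 0 + 3 + 10 + 6 + 6 + 3 + 0 = 28 transitive triples.
Total triples C(7,3) = 35, so cyclic triples = 35 − 28 = 7.

7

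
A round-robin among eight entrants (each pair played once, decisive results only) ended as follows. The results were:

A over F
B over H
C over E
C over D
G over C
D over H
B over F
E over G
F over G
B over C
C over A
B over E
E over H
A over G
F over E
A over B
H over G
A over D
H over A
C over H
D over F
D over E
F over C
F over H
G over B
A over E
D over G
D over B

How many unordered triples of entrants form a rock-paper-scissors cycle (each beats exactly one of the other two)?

Win totals: A 5, B 4, C 4, D 5, E 2, F 4, G 2, H 2.
An entrant with w wins dominates both others in C(w,2) triples; summing gives 10 + 6 + 6 + 10 + 1 + 6 + 1 + 1 = 41 transitive triples.
Total triples C(8,3) = 56, so cyclic triples = 56 − 41 = 15.

15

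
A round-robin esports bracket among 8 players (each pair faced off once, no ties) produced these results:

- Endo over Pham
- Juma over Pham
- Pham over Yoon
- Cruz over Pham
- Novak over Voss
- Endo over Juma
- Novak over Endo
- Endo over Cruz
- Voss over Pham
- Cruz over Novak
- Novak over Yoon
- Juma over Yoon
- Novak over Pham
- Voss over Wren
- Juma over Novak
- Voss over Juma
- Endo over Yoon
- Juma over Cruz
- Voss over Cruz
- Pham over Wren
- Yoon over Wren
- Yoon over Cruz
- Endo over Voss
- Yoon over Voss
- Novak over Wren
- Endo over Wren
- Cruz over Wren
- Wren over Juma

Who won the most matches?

Win totals: Cruz 3, Pham 2, Juma 4, Endo 6, Wren 1, Novak 5, Yoon 3, Voss 4.
Endo leads with 6 wins (next highest: 5).

Endo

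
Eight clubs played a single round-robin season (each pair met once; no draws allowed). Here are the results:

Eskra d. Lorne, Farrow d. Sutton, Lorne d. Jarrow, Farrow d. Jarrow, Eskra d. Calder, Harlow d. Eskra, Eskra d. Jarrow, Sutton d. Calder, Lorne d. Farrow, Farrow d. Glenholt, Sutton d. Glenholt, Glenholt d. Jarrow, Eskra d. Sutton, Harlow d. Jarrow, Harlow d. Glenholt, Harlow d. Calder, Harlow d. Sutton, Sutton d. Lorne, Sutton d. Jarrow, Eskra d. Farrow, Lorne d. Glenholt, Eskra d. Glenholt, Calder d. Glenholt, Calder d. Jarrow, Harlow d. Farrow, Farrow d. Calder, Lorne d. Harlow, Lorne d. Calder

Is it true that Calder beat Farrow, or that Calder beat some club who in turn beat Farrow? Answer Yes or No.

No

Calder did not beat Farrow directly.
Calder beat Glenholt, Jarrow, but each of them lost to Farrow. No two-step path.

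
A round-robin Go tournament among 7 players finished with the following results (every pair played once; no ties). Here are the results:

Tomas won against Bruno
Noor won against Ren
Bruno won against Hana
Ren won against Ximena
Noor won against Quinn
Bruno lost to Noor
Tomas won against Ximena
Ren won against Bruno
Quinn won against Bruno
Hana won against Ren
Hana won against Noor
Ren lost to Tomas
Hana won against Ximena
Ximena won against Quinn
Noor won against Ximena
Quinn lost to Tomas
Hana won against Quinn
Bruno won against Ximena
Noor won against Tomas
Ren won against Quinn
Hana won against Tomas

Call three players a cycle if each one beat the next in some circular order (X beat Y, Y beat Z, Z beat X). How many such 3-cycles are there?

Win totals: Tomas 4, Ren 3, Ximena 1, Bruno 2, Quinn 1, Noor 5, Hana 5.
A player with w wins dominates both others in C(w,2) triples; summing gives 6 + 3 + 0 + 1 + 0 + 10 + 10 = 30 transitive triples.
Total triples C(7,3) = 35, so cyclic triples = 35 − 30 = 5.

5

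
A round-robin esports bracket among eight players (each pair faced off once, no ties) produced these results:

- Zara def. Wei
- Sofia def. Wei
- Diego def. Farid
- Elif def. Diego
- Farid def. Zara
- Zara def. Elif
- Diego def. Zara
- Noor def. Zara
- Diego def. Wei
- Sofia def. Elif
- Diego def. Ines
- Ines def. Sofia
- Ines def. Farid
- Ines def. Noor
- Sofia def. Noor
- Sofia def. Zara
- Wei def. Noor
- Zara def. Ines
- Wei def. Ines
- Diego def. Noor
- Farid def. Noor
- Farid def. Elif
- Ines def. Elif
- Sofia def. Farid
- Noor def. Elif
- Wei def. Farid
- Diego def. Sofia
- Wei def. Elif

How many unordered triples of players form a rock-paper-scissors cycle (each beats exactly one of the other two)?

12

Win totals: Farid 3, Zara 3, Ines 4, Diego 6, Noor 2, Sofia 5, Elif 1, Wei 4.
A player with w wins dominates both others in C(w,2) triples; summing gives 3 + 3 + 6 + 15 + 1 + 10 + 0 + 6 = 44 transitive triples.
Total triples C(8,3) = 56, so cyclic triples = 56 − 44 = 12.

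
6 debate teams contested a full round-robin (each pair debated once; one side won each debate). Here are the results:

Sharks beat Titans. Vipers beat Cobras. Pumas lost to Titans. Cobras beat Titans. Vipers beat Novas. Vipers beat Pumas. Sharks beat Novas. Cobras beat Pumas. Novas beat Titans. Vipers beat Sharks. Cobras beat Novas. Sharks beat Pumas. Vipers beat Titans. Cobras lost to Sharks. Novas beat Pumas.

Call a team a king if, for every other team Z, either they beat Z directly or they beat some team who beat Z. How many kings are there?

Titans cannot reach Sharks, Novas, Vipers, Cobras in two steps.
Sharks cannot reach Vipers in two steps.
Novas cannot reach Sharks, Vipers, Cobras in two steps.
Vipers reaches everyone (king).
Pumas cannot reach Titans, Sharks, Novas, Vipers, Cobras in two steps.
Cobras cannot reach Sharks, Vipers in two steps.
Kings: Vipers — 1.

1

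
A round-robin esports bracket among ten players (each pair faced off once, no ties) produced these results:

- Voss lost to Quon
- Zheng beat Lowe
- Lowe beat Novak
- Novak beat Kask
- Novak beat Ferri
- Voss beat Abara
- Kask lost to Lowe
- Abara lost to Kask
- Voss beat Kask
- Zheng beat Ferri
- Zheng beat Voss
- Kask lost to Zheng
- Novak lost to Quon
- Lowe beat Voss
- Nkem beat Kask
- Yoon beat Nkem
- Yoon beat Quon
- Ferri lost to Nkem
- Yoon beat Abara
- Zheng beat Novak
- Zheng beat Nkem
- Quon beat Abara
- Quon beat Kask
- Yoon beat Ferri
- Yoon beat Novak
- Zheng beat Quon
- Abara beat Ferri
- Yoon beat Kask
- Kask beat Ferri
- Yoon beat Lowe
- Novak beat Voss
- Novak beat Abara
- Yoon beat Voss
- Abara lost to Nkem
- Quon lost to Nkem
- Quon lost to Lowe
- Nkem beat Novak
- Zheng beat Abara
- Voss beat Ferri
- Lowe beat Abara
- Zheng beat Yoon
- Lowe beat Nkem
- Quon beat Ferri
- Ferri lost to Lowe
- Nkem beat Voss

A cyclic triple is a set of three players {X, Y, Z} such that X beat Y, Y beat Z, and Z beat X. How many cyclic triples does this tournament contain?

0

Win totals: Yoon 8, Kask 2, Zheng 9, Nkem 6, Quon 5, Novak 4, Lowe 7, Abara 1, Voss 3, Ferri 0.
A player with w wins dominates both others in C(w,2) triples; summing gives 28 + 1 + 36 + 15 + 10 + 6 + 21 + 0 + 3 + 0 = 120 transitive triples.
Total triples C(10,3) = 120, so cyclic triples = 120 − 120 = 0.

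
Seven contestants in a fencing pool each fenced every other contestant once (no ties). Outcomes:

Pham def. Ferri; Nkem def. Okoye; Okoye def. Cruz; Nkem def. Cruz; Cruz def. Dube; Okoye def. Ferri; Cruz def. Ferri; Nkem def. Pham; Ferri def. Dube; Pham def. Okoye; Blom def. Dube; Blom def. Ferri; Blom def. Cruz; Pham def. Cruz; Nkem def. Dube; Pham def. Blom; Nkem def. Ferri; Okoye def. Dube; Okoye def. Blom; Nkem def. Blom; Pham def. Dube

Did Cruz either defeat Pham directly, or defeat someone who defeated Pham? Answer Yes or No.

Cruz did not beat Pham directly.
Cruz beat Dube, Ferri, but each of them lost to Pham. No two-step path.

No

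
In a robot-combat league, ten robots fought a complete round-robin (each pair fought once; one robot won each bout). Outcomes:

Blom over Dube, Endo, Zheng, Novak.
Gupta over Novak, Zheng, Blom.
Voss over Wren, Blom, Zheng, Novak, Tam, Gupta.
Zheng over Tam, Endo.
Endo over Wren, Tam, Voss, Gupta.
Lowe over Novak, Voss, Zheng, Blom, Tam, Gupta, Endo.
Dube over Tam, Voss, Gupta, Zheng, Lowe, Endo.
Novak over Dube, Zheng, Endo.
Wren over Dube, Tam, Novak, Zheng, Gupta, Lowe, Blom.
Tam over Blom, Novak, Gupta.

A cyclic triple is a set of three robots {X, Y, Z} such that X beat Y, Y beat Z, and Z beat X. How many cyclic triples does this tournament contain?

26

Win totals: Gupta 3, Lowe 7, Novak 3, Voss 6, Wren 7, Zheng 2, Endo 4, Dube 6, Tam 3, Blom 4.
A robot with w wins dominates both others in C(w,2) triples; summing gives 3 + 21 + 3 + 15 + 21 + 1 + 6 + 15 + 3 + 6 = 94 transitive triples.
Total triples C(10,3) = 120, so cyclic triples = 120 − 94 = 26.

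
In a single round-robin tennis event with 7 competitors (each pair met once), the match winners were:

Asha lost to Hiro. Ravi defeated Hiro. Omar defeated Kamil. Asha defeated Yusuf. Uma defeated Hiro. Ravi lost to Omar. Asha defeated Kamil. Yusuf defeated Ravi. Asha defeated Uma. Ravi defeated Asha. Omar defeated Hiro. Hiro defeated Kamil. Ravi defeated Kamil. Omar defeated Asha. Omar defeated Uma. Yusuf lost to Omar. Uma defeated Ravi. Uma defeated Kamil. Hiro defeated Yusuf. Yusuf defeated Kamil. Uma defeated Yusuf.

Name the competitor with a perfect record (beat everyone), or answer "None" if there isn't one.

Omar

Omar has 6 wins out of 6 opponents — a perfect record.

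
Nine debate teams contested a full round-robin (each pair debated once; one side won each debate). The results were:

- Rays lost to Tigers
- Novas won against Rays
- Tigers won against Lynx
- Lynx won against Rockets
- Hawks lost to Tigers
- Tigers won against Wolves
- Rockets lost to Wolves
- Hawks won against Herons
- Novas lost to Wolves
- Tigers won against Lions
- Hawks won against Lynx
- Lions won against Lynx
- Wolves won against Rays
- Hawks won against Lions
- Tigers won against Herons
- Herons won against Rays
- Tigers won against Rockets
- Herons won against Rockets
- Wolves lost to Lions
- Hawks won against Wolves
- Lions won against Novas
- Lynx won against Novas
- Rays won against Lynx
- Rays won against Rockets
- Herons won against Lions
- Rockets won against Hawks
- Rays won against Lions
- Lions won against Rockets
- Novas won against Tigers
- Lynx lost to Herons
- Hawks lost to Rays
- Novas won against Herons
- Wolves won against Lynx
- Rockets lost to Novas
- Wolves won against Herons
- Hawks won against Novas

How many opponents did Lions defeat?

Lions' results: beat Novas, Lynx, Wolves, Rockets; lost to Tigers, Rays, Hawks, Herons.
That is 4 wins.

4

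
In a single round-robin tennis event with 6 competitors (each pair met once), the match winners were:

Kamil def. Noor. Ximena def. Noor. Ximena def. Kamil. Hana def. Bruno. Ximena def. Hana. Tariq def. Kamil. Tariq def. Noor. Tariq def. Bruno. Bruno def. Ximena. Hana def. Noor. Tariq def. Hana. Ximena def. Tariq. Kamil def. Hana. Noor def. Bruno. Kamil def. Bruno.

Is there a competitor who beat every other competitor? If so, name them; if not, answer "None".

None

Highest win total is Ximena with 4 (out of 5 possible).
Ximena lost to Bruno, so no competitor went undefeated.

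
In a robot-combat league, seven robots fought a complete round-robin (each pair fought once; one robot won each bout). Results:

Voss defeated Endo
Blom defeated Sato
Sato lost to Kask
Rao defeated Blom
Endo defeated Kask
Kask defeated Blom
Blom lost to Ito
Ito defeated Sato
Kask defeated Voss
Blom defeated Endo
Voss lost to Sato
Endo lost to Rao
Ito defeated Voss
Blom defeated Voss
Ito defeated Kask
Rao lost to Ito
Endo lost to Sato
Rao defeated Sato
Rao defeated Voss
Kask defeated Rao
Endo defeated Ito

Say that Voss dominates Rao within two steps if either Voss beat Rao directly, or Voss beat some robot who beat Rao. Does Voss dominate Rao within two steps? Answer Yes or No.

No

Voss did not beat Rao directly.
Voss beat Endo, but each of them lost to Rao. No two-step path.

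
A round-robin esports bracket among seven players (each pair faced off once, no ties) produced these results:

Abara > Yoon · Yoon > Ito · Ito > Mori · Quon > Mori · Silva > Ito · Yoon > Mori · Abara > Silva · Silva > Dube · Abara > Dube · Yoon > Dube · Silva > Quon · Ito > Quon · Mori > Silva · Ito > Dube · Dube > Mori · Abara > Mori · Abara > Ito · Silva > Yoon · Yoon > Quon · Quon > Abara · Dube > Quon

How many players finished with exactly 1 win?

Win totals: Mori 1, Abara 5, Silva 4, Yoon 4, Ito 3, Dube 2, Quon 2.
Exactly 1: Mori — 1 player.

1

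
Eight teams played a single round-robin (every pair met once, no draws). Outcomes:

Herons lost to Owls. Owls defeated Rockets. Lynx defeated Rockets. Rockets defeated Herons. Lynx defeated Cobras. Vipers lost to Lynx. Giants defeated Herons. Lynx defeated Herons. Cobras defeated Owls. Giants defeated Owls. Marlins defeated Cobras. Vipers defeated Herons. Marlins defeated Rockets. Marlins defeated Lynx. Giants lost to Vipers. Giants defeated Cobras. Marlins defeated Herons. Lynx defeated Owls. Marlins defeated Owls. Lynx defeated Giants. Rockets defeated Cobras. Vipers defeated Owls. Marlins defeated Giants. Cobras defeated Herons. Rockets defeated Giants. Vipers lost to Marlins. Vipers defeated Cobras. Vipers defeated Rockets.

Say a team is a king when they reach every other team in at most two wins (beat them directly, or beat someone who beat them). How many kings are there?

Giants cannot reach Marlins, Vipers, Lynx in two steps.
Herons cannot reach Giants, Marlins, Vipers, Owls, Cobras, Lynx, Rockets in two steps.
Marlins reaches everyone (king).
Vipers cannot reach Marlins, Lynx in two steps.
Owls cannot reach Marlins, Vipers, Lynx in two steps.
Cobras cannot reach Giants, Marlins, Vipers, Lynx in two steps.
Lynx cannot reach Marlins in two steps.
Rockets cannot reach Marlins, Vipers, Lynx in two steps.
Kings: Marlins — 1.

1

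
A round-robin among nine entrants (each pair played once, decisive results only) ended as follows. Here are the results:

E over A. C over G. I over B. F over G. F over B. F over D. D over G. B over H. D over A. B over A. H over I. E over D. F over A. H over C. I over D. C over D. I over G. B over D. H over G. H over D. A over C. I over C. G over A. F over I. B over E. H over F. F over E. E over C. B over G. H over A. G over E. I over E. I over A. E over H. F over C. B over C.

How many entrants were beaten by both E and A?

E beat: A, C, D, H.
A beat: C.
Both beat: C — 1.

1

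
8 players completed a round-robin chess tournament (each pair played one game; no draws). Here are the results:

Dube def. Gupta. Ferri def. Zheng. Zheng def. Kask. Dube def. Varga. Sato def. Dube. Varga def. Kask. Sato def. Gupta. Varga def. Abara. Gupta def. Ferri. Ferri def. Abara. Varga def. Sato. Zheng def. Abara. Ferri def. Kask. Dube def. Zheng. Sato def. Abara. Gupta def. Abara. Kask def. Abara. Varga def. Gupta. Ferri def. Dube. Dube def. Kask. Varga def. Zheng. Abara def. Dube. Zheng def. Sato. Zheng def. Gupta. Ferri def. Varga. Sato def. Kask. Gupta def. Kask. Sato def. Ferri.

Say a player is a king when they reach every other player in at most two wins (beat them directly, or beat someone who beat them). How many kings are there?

Abara cannot reach Sato, Ferri in two steps.
Gupta cannot reach Sato in two steps.
Zheng cannot reach Varga in two steps.
Dube reaches everyone (king).
Sato reaches everyone (king).
Varga reaches everyone (king).
Kask cannot reach Gupta, Zheng, Sato, Varga, Ferri in two steps.
Ferri reaches everyone (king).
Kings: Dube, Sato, Varga, Ferri — 4.

4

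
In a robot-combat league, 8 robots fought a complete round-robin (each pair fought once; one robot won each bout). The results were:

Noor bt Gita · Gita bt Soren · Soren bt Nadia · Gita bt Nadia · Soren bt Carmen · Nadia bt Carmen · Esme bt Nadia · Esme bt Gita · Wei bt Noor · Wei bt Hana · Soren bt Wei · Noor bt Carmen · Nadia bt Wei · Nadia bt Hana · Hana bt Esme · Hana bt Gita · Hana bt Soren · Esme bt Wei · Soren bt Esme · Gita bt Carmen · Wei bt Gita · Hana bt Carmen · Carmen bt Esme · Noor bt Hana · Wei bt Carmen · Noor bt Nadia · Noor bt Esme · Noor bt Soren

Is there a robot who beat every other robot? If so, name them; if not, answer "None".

None

Highest win total is Noor with 6 (out of 7 possible).
Noor lost to Wei, so no robot went undefeated.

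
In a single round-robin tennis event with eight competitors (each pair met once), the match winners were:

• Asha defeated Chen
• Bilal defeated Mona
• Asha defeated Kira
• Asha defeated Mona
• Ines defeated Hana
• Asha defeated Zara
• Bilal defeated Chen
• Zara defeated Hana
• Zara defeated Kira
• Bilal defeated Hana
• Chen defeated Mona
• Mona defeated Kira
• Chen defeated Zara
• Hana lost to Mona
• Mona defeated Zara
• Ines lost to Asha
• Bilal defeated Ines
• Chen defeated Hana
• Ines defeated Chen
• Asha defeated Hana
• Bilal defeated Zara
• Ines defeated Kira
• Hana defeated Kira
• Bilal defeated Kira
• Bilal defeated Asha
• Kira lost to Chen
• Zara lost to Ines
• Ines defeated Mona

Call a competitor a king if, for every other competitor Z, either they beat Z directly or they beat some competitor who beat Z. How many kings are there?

Mona cannot reach Chen, Bilal, Ines, Asha in two steps.
Chen cannot reach Bilal, Ines, Asha in two steps.
Bilal reaches everyone (king).
Ines cannot reach Bilal, Asha in two steps.
Asha cannot reach Bilal in two steps.
Kira cannot reach Mona, Chen, Bilal, Ines, Asha, Hana, Zara in two steps.
Hana cannot reach Mona, Chen, Bilal, Ines, Asha, Zara in two steps.
Zara cannot reach Mona, Chen, Bilal, Ines, Asha in two steps.
Kings: Bilal — 1.

1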